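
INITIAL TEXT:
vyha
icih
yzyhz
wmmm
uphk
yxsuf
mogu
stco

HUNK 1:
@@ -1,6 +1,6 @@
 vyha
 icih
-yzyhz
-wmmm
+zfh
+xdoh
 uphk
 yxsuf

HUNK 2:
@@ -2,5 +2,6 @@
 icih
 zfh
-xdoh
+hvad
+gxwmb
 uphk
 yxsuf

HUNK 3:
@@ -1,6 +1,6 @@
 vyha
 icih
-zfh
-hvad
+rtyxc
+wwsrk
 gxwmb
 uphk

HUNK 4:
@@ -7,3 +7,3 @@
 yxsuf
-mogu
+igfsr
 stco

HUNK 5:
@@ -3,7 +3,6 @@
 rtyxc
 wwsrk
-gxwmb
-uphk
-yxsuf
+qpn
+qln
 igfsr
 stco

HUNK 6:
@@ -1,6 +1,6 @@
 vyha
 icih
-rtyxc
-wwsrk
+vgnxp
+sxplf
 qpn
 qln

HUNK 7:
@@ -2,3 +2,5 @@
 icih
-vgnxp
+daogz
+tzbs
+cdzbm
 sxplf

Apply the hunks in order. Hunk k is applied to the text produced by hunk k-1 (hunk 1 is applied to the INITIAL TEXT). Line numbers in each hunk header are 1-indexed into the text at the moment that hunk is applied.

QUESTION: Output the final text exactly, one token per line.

Answer: vyha
icih
daogz
tzbs
cdzbm
sxplf
qpn
qln
igfsr
stco

Derivation:
Hunk 1: at line 1 remove [yzyhz,wmmm] add [zfh,xdoh] -> 8 lines: vyha icih zfh xdoh uphk yxsuf mogu stco
Hunk 2: at line 2 remove [xdoh] add [hvad,gxwmb] -> 9 lines: vyha icih zfh hvad gxwmb uphk yxsuf mogu stco
Hunk 3: at line 1 remove [zfh,hvad] add [rtyxc,wwsrk] -> 9 lines: vyha icih rtyxc wwsrk gxwmb uphk yxsuf mogu stco
Hunk 4: at line 7 remove [mogu] add [igfsr] -> 9 lines: vyha icih rtyxc wwsrk gxwmb uphk yxsuf igfsr stco
Hunk 5: at line 3 remove [gxwmb,uphk,yxsuf] add [qpn,qln] -> 8 lines: vyha icih rtyxc wwsrk qpn qln igfsr stco
Hunk 6: at line 1 remove [rtyxc,wwsrk] add [vgnxp,sxplf] -> 8 lines: vyha icih vgnxp sxplf qpn qln igfsr stco
Hunk 7: at line 2 remove [vgnxp] add [daogz,tzbs,cdzbm] -> 10 lines: vyha icih daogz tzbs cdzbm sxplf qpn qln igfsr stco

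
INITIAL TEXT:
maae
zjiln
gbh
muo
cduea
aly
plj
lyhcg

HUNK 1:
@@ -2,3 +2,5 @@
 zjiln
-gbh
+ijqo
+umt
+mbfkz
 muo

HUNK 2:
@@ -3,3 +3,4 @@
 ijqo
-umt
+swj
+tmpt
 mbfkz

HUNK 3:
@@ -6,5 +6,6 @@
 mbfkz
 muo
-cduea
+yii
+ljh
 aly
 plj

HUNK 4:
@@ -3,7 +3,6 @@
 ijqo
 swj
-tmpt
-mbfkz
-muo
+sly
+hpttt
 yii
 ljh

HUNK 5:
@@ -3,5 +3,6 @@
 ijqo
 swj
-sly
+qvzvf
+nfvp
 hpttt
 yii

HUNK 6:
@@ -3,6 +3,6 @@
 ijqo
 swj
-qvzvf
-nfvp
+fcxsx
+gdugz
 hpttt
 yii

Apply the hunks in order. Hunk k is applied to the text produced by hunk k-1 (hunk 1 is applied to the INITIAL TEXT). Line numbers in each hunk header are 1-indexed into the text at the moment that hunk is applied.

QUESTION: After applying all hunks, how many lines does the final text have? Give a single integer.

Answer: 12

Derivation:
Hunk 1: at line 2 remove [gbh] add [ijqo,umt,mbfkz] -> 10 lines: maae zjiln ijqo umt mbfkz muo cduea aly plj lyhcg
Hunk 2: at line 3 remove [umt] add [swj,tmpt] -> 11 lines: maae zjiln ijqo swj tmpt mbfkz muo cduea aly plj lyhcg
Hunk 3: at line 6 remove [cduea] add [yii,ljh] -> 12 lines: maae zjiln ijqo swj tmpt mbfkz muo yii ljh aly plj lyhcg
Hunk 4: at line 3 remove [tmpt,mbfkz,muo] add [sly,hpttt] -> 11 lines: maae zjiln ijqo swj sly hpttt yii ljh aly plj lyhcg
Hunk 5: at line 3 remove [sly] add [qvzvf,nfvp] -> 12 lines: maae zjiln ijqo swj qvzvf nfvp hpttt yii ljh aly plj lyhcg
Hunk 6: at line 3 remove [qvzvf,nfvp] add [fcxsx,gdugz] -> 12 lines: maae zjiln ijqo swj fcxsx gdugz hpttt yii ljh aly plj lyhcg
Final line count: 12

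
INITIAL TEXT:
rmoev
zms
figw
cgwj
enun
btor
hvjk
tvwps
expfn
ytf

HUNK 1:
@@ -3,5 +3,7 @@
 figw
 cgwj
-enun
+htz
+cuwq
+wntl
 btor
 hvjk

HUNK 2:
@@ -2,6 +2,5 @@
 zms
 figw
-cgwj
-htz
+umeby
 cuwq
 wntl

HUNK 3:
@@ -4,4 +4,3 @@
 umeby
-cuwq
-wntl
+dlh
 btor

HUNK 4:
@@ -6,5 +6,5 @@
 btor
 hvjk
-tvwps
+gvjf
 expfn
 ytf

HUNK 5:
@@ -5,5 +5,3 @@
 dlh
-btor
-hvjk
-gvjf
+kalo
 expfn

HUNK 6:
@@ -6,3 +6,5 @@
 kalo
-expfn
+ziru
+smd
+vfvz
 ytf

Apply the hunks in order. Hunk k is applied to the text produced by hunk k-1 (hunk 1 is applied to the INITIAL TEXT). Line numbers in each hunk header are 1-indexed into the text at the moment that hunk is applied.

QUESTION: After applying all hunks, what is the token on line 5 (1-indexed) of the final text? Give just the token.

Hunk 1: at line 3 remove [enun] add [htz,cuwq,wntl] -> 12 lines: rmoev zms figw cgwj htz cuwq wntl btor hvjk tvwps expfn ytf
Hunk 2: at line 2 remove [cgwj,htz] add [umeby] -> 11 lines: rmoev zms figw umeby cuwq wntl btor hvjk tvwps expfn ytf
Hunk 3: at line 4 remove [cuwq,wntl] add [dlh] -> 10 lines: rmoev zms figw umeby dlh btor hvjk tvwps expfn ytf
Hunk 4: at line 6 remove [tvwps] add [gvjf] -> 10 lines: rmoev zms figw umeby dlh btor hvjk gvjf expfn ytf
Hunk 5: at line 5 remove [btor,hvjk,gvjf] add [kalo] -> 8 lines: rmoev zms figw umeby dlh kalo expfn ytf
Hunk 6: at line 6 remove [expfn] add [ziru,smd,vfvz] -> 10 lines: rmoev zms figw umeby dlh kalo ziru smd vfvz ytf
Final line 5: dlh

Answer: dlh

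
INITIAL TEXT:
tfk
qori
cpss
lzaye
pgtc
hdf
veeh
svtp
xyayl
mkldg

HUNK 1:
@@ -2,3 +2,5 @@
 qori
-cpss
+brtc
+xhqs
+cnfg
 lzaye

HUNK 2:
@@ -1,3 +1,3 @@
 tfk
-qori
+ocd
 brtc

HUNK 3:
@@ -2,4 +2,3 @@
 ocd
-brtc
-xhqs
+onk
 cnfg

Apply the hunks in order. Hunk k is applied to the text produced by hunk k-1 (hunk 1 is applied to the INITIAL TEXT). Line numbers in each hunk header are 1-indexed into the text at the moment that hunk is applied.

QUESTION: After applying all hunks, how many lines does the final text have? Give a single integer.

Answer: 11

Derivation:
Hunk 1: at line 2 remove [cpss] add [brtc,xhqs,cnfg] -> 12 lines: tfk qori brtc xhqs cnfg lzaye pgtc hdf veeh svtp xyayl mkldg
Hunk 2: at line 1 remove [qori] add [ocd] -> 12 lines: tfk ocd brtc xhqs cnfg lzaye pgtc hdf veeh svtp xyayl mkldg
Hunk 3: at line 2 remove [brtc,xhqs] add [onk] -> 11 lines: tfk ocd onk cnfg lzaye pgtc hdf veeh svtp xyayl mkldg
Final line count: 11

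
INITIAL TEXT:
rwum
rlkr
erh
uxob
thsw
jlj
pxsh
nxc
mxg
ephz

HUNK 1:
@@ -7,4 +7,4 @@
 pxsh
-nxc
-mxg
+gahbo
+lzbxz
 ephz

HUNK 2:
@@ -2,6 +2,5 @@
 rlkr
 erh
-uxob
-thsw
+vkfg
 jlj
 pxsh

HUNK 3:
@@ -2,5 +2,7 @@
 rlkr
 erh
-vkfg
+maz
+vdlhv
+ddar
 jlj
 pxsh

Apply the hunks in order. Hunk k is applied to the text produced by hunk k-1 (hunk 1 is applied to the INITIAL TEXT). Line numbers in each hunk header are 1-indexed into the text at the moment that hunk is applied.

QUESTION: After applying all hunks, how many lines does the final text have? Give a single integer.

Answer: 11

Derivation:
Hunk 1: at line 7 remove [nxc,mxg] add [gahbo,lzbxz] -> 10 lines: rwum rlkr erh uxob thsw jlj pxsh gahbo lzbxz ephz
Hunk 2: at line 2 remove [uxob,thsw] add [vkfg] -> 9 lines: rwum rlkr erh vkfg jlj pxsh gahbo lzbxz ephz
Hunk 3: at line 2 remove [vkfg] add [maz,vdlhv,ddar] -> 11 lines: rwum rlkr erh maz vdlhv ddar jlj pxsh gahbo lzbxz ephz
Final line count: 11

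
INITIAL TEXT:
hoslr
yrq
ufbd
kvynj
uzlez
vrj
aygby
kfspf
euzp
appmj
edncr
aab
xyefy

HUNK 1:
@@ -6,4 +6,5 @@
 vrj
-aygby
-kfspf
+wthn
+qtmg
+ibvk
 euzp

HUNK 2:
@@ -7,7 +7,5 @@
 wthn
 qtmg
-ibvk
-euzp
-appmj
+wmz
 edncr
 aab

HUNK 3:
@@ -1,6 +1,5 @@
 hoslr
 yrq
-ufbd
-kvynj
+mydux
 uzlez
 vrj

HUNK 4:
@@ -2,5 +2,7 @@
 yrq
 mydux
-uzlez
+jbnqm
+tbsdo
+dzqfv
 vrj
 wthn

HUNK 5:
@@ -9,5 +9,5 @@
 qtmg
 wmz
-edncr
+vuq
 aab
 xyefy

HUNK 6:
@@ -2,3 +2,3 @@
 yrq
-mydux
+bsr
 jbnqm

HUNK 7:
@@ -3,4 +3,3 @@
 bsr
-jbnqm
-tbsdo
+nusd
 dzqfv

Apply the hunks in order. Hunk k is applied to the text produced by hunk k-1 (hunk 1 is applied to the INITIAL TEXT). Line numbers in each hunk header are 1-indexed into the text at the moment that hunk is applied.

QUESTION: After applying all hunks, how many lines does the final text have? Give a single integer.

Hunk 1: at line 6 remove [aygby,kfspf] add [wthn,qtmg,ibvk] -> 14 lines: hoslr yrq ufbd kvynj uzlez vrj wthn qtmg ibvk euzp appmj edncr aab xyefy
Hunk 2: at line 7 remove [ibvk,euzp,appmj] add [wmz] -> 12 lines: hoslr yrq ufbd kvynj uzlez vrj wthn qtmg wmz edncr aab xyefy
Hunk 3: at line 1 remove [ufbd,kvynj] add [mydux] -> 11 lines: hoslr yrq mydux uzlez vrj wthn qtmg wmz edncr aab xyefy
Hunk 4: at line 2 remove [uzlez] add [jbnqm,tbsdo,dzqfv] -> 13 lines: hoslr yrq mydux jbnqm tbsdo dzqfv vrj wthn qtmg wmz edncr aab xyefy
Hunk 5: at line 9 remove [edncr] add [vuq] -> 13 lines: hoslr yrq mydux jbnqm tbsdo dzqfv vrj wthn qtmg wmz vuq aab xyefy
Hunk 6: at line 2 remove [mydux] add [bsr] -> 13 lines: hoslr yrq bsr jbnqm tbsdo dzqfv vrj wthn qtmg wmz vuq aab xyefy
Hunk 7: at line 3 remove [jbnqm,tbsdo] add [nusd] -> 12 lines: hoslr yrq bsr nusd dzqfv vrj wthn qtmg wmz vuq aab xyefy
Final line count: 12

Answer: 12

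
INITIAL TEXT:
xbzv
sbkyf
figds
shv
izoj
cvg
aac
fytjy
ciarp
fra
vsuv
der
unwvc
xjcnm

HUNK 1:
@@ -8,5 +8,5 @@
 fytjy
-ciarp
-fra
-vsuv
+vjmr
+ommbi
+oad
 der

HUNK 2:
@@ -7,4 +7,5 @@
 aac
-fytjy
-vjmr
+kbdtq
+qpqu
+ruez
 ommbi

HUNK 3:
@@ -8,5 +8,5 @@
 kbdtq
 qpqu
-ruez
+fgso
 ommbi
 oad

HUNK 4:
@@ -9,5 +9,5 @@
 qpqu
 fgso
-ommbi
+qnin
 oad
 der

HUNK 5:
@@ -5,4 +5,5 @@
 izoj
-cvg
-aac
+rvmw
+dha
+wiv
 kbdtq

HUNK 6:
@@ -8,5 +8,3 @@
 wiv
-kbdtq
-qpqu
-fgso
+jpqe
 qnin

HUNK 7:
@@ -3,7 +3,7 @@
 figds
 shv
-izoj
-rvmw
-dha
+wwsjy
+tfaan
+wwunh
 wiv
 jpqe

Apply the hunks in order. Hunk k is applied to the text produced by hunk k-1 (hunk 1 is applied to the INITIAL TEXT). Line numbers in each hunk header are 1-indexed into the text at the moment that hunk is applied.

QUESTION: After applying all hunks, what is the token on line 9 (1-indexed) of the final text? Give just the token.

Answer: jpqe

Derivation:
Hunk 1: at line 8 remove [ciarp,fra,vsuv] add [vjmr,ommbi,oad] -> 14 lines: xbzv sbkyf figds shv izoj cvg aac fytjy vjmr ommbi oad der unwvc xjcnm
Hunk 2: at line 7 remove [fytjy,vjmr] add [kbdtq,qpqu,ruez] -> 15 lines: xbzv sbkyf figds shv izoj cvg aac kbdtq qpqu ruez ommbi oad der unwvc xjcnm
Hunk 3: at line 8 remove [ruez] add [fgso] -> 15 lines: xbzv sbkyf figds shv izoj cvg aac kbdtq qpqu fgso ommbi oad der unwvc xjcnm
Hunk 4: at line 9 remove [ommbi] add [qnin] -> 15 lines: xbzv sbkyf figds shv izoj cvg aac kbdtq qpqu fgso qnin oad der unwvc xjcnm
Hunk 5: at line 5 remove [cvg,aac] add [rvmw,dha,wiv] -> 16 lines: xbzv sbkyf figds shv izoj rvmw dha wiv kbdtq qpqu fgso qnin oad der unwvc xjcnm
Hunk 6: at line 8 remove [kbdtq,qpqu,fgso] add [jpqe] -> 14 lines: xbzv sbkyf figds shv izoj rvmw dha wiv jpqe qnin oad der unwvc xjcnm
Hunk 7: at line 3 remove [izoj,rvmw,dha] add [wwsjy,tfaan,wwunh] -> 14 lines: xbzv sbkyf figds shv wwsjy tfaan wwunh wiv jpqe qnin oad der unwvc xjcnm
Final line 9: jpqe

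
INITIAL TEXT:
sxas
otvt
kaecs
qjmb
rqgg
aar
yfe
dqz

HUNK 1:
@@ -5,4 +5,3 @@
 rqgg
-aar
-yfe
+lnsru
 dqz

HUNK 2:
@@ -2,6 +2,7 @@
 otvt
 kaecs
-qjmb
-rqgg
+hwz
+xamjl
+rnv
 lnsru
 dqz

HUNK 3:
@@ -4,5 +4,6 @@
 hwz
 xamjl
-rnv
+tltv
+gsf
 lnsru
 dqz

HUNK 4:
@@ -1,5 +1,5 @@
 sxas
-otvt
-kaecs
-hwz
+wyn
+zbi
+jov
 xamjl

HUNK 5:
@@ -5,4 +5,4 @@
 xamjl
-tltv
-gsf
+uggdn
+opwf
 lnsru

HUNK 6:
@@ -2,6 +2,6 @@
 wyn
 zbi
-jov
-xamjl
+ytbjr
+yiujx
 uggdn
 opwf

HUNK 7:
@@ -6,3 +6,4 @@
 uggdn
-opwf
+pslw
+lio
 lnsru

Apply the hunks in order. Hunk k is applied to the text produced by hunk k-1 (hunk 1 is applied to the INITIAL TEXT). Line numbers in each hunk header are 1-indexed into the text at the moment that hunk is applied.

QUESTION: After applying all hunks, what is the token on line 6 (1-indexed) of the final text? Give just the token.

Hunk 1: at line 5 remove [aar,yfe] add [lnsru] -> 7 lines: sxas otvt kaecs qjmb rqgg lnsru dqz
Hunk 2: at line 2 remove [qjmb,rqgg] add [hwz,xamjl,rnv] -> 8 lines: sxas otvt kaecs hwz xamjl rnv lnsru dqz
Hunk 3: at line 4 remove [rnv] add [tltv,gsf] -> 9 lines: sxas otvt kaecs hwz xamjl tltv gsf lnsru dqz
Hunk 4: at line 1 remove [otvt,kaecs,hwz] add [wyn,zbi,jov] -> 9 lines: sxas wyn zbi jov xamjl tltv gsf lnsru dqz
Hunk 5: at line 5 remove [tltv,gsf] add [uggdn,opwf] -> 9 lines: sxas wyn zbi jov xamjl uggdn opwf lnsru dqz
Hunk 6: at line 2 remove [jov,xamjl] add [ytbjr,yiujx] -> 9 lines: sxas wyn zbi ytbjr yiujx uggdn opwf lnsru dqz
Hunk 7: at line 6 remove [opwf] add [pslw,lio] -> 10 lines: sxas wyn zbi ytbjr yiujx uggdn pslw lio lnsru dqz
Final line 6: uggdn

Answer: uggdn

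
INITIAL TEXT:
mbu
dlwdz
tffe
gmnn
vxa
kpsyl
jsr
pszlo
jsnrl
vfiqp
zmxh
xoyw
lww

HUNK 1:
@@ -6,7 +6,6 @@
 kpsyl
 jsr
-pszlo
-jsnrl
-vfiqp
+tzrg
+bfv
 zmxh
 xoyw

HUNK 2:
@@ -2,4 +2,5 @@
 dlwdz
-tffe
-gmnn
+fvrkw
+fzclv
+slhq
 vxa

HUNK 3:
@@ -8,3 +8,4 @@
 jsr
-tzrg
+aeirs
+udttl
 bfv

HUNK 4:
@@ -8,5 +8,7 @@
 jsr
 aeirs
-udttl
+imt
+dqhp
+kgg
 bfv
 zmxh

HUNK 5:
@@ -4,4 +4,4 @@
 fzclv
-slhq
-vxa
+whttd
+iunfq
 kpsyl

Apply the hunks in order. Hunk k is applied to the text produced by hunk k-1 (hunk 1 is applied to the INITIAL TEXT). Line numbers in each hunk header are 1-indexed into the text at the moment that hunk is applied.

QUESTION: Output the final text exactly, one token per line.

Answer: mbu
dlwdz
fvrkw
fzclv
whttd
iunfq
kpsyl
jsr
aeirs
imt
dqhp
kgg
bfv
zmxh
xoyw
lww

Derivation:
Hunk 1: at line 6 remove [pszlo,jsnrl,vfiqp] add [tzrg,bfv] -> 12 lines: mbu dlwdz tffe gmnn vxa kpsyl jsr tzrg bfv zmxh xoyw lww
Hunk 2: at line 2 remove [tffe,gmnn] add [fvrkw,fzclv,slhq] -> 13 lines: mbu dlwdz fvrkw fzclv slhq vxa kpsyl jsr tzrg bfv zmxh xoyw lww
Hunk 3: at line 8 remove [tzrg] add [aeirs,udttl] -> 14 lines: mbu dlwdz fvrkw fzclv slhq vxa kpsyl jsr aeirs udttl bfv zmxh xoyw lww
Hunk 4: at line 8 remove [udttl] add [imt,dqhp,kgg] -> 16 lines: mbu dlwdz fvrkw fzclv slhq vxa kpsyl jsr aeirs imt dqhp kgg bfv zmxh xoyw lww
Hunk 5: at line 4 remove [slhq,vxa] add [whttd,iunfq] -> 16 lines: mbu dlwdz fvrkw fzclv whttd iunfq kpsyl jsr aeirs imt dqhp kgg bfv zmxh xoyw lww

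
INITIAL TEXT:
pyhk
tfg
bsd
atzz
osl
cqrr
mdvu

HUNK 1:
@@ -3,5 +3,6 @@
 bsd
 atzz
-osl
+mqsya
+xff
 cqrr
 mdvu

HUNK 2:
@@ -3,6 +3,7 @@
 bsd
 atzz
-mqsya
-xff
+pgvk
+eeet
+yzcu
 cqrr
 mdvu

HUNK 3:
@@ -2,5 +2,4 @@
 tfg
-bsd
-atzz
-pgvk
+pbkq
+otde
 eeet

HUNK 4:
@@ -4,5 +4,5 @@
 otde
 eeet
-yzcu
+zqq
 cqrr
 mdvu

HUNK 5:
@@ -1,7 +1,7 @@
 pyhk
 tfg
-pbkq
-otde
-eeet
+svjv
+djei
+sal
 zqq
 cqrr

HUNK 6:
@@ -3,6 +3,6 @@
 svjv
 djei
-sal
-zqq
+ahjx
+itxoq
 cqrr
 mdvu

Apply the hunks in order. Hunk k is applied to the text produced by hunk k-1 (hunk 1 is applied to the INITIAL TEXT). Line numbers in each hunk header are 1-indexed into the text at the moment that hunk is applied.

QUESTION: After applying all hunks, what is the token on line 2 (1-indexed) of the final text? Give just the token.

Answer: tfg

Derivation:
Hunk 1: at line 3 remove [osl] add [mqsya,xff] -> 8 lines: pyhk tfg bsd atzz mqsya xff cqrr mdvu
Hunk 2: at line 3 remove [mqsya,xff] add [pgvk,eeet,yzcu] -> 9 lines: pyhk tfg bsd atzz pgvk eeet yzcu cqrr mdvu
Hunk 3: at line 2 remove [bsd,atzz,pgvk] add [pbkq,otde] -> 8 lines: pyhk tfg pbkq otde eeet yzcu cqrr mdvu
Hunk 4: at line 4 remove [yzcu] add [zqq] -> 8 lines: pyhk tfg pbkq otde eeet zqq cqrr mdvu
Hunk 5: at line 1 remove [pbkq,otde,eeet] add [svjv,djei,sal] -> 8 lines: pyhk tfg svjv djei sal zqq cqrr mdvu
Hunk 6: at line 3 remove [sal,zqq] add [ahjx,itxoq] -> 8 lines: pyhk tfg svjv djei ahjx itxoq cqrr mdvu
Final line 2: tfg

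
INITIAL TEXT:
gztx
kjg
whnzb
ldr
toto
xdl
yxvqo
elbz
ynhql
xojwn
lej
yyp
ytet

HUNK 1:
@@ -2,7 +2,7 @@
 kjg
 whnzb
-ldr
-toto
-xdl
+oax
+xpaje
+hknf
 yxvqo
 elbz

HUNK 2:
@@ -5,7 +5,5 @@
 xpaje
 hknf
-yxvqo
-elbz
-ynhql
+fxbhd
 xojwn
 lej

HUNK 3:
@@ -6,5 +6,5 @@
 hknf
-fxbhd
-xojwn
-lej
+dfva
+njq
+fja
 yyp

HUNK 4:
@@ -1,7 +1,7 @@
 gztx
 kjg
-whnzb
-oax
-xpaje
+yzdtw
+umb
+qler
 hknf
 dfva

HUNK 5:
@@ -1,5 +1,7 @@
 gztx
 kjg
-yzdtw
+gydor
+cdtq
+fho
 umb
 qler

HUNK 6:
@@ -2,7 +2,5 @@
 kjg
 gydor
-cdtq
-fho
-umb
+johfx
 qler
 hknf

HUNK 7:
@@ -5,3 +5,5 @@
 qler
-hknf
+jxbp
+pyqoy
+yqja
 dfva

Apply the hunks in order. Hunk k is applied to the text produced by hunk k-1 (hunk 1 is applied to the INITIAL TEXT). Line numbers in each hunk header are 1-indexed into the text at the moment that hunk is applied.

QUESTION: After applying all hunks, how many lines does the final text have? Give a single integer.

Hunk 1: at line 2 remove [ldr,toto,xdl] add [oax,xpaje,hknf] -> 13 lines: gztx kjg whnzb oax xpaje hknf yxvqo elbz ynhql xojwn lej yyp ytet
Hunk 2: at line 5 remove [yxvqo,elbz,ynhql] add [fxbhd] -> 11 lines: gztx kjg whnzb oax xpaje hknf fxbhd xojwn lej yyp ytet
Hunk 3: at line 6 remove [fxbhd,xojwn,lej] add [dfva,njq,fja] -> 11 lines: gztx kjg whnzb oax xpaje hknf dfva njq fja yyp ytet
Hunk 4: at line 1 remove [whnzb,oax,xpaje] add [yzdtw,umb,qler] -> 11 lines: gztx kjg yzdtw umb qler hknf dfva njq fja yyp ytet
Hunk 5: at line 1 remove [yzdtw] add [gydor,cdtq,fho] -> 13 lines: gztx kjg gydor cdtq fho umb qler hknf dfva njq fja yyp ytet
Hunk 6: at line 2 remove [cdtq,fho,umb] add [johfx] -> 11 lines: gztx kjg gydor johfx qler hknf dfva njq fja yyp ytet
Hunk 7: at line 5 remove [hknf] add [jxbp,pyqoy,yqja] -> 13 lines: gztx kjg gydor johfx qler jxbp pyqoy yqja dfva njq fja yyp ytet
Final line count: 13

Answer: 13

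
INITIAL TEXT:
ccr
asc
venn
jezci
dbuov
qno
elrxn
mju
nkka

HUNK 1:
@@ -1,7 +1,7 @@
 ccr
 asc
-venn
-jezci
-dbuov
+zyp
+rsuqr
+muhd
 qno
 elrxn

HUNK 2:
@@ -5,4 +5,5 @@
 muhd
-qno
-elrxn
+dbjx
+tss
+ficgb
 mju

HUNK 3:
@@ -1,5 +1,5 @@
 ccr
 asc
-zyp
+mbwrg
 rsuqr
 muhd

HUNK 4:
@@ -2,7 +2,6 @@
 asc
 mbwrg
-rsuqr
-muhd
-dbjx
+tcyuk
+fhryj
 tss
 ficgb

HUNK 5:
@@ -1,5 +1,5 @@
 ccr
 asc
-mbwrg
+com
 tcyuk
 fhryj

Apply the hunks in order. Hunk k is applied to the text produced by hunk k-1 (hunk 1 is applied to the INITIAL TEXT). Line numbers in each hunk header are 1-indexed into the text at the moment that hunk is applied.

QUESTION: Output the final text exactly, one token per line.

Hunk 1: at line 1 remove [venn,jezci,dbuov] add [zyp,rsuqr,muhd] -> 9 lines: ccr asc zyp rsuqr muhd qno elrxn mju nkka
Hunk 2: at line 5 remove [qno,elrxn] add [dbjx,tss,ficgb] -> 10 lines: ccr asc zyp rsuqr muhd dbjx tss ficgb mju nkka
Hunk 3: at line 1 remove [zyp] add [mbwrg] -> 10 lines: ccr asc mbwrg rsuqr muhd dbjx tss ficgb mju nkka
Hunk 4: at line 2 remove [rsuqr,muhd,dbjx] add [tcyuk,fhryj] -> 9 lines: ccr asc mbwrg tcyuk fhryj tss ficgb mju nkka
Hunk 5: at line 1 remove [mbwrg] add [com] -> 9 lines: ccr asc com tcyuk fhryj tss ficgb mju nkka

Answer: ccr
asc
com
tcyuk
fhryj
tss
ficgb
mju
nkka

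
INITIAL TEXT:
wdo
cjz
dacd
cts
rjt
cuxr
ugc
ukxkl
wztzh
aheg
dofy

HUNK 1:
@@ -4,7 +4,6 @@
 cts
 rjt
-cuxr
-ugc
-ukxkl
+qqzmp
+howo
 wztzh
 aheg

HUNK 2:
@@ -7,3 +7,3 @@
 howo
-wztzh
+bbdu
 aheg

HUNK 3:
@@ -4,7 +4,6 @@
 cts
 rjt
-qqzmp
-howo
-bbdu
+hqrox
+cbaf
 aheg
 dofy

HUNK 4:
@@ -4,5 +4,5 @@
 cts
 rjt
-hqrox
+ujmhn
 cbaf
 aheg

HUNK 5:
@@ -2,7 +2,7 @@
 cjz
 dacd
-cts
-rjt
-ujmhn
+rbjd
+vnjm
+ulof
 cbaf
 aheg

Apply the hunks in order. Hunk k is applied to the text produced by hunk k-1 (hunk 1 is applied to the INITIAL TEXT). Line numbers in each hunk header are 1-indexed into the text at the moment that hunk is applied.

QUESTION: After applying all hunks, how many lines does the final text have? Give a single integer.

Answer: 9

Derivation:
Hunk 1: at line 4 remove [cuxr,ugc,ukxkl] add [qqzmp,howo] -> 10 lines: wdo cjz dacd cts rjt qqzmp howo wztzh aheg dofy
Hunk 2: at line 7 remove [wztzh] add [bbdu] -> 10 lines: wdo cjz dacd cts rjt qqzmp howo bbdu aheg dofy
Hunk 3: at line 4 remove [qqzmp,howo,bbdu] add [hqrox,cbaf] -> 9 lines: wdo cjz dacd cts rjt hqrox cbaf aheg dofy
Hunk 4: at line 4 remove [hqrox] add [ujmhn] -> 9 lines: wdo cjz dacd cts rjt ujmhn cbaf aheg dofy
Hunk 5: at line 2 remove [cts,rjt,ujmhn] add [rbjd,vnjm,ulof] -> 9 lines: wdo cjz dacd rbjd vnjm ulof cbaf aheg dofy
Final line count: 9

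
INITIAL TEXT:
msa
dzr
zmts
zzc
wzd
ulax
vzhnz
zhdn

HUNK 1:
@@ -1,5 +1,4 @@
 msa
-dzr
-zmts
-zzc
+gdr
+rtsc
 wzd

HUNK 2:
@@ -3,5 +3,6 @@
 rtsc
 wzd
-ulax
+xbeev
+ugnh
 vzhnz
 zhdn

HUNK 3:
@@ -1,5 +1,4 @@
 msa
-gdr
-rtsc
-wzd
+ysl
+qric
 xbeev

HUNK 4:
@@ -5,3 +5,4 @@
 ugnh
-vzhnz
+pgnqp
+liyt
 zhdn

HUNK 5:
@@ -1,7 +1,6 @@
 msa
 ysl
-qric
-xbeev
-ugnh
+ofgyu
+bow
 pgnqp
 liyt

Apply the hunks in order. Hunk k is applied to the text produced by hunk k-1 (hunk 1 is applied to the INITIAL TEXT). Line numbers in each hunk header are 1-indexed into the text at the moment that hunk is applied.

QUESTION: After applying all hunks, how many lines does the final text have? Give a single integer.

Hunk 1: at line 1 remove [dzr,zmts,zzc] add [gdr,rtsc] -> 7 lines: msa gdr rtsc wzd ulax vzhnz zhdn
Hunk 2: at line 3 remove [ulax] add [xbeev,ugnh] -> 8 lines: msa gdr rtsc wzd xbeev ugnh vzhnz zhdn
Hunk 3: at line 1 remove [gdr,rtsc,wzd] add [ysl,qric] -> 7 lines: msa ysl qric xbeev ugnh vzhnz zhdn
Hunk 4: at line 5 remove [vzhnz] add [pgnqp,liyt] -> 8 lines: msa ysl qric xbeev ugnh pgnqp liyt zhdn
Hunk 5: at line 1 remove [qric,xbeev,ugnh] add [ofgyu,bow] -> 7 lines: msa ysl ofgyu bow pgnqp liyt zhdn
Final line count: 7

Answer: 7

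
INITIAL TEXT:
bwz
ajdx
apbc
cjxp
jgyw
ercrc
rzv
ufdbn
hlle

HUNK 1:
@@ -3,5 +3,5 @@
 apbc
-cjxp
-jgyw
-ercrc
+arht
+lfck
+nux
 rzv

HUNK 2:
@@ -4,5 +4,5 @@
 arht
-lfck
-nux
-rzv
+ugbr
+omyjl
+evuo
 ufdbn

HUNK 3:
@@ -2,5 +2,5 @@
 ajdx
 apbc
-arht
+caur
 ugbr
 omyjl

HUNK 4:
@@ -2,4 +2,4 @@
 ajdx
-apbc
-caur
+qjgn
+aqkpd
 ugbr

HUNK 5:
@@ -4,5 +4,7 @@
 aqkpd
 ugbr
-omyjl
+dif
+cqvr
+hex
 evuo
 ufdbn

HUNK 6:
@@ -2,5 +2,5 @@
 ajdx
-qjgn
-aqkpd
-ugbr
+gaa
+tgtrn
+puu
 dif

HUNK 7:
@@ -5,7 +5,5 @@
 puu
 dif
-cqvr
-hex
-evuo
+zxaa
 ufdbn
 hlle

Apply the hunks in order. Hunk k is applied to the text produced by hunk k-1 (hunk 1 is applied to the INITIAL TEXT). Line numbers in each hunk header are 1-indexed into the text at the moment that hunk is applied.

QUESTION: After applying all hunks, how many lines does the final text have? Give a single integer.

Hunk 1: at line 3 remove [cjxp,jgyw,ercrc] add [arht,lfck,nux] -> 9 lines: bwz ajdx apbc arht lfck nux rzv ufdbn hlle
Hunk 2: at line 4 remove [lfck,nux,rzv] add [ugbr,omyjl,evuo] -> 9 lines: bwz ajdx apbc arht ugbr omyjl evuo ufdbn hlle
Hunk 3: at line 2 remove [arht] add [caur] -> 9 lines: bwz ajdx apbc caur ugbr omyjl evuo ufdbn hlle
Hunk 4: at line 2 remove [apbc,caur] add [qjgn,aqkpd] -> 9 lines: bwz ajdx qjgn aqkpd ugbr omyjl evuo ufdbn hlle
Hunk 5: at line 4 remove [omyjl] add [dif,cqvr,hex] -> 11 lines: bwz ajdx qjgn aqkpd ugbr dif cqvr hex evuo ufdbn hlle
Hunk 6: at line 2 remove [qjgn,aqkpd,ugbr] add [gaa,tgtrn,puu] -> 11 lines: bwz ajdx gaa tgtrn puu dif cqvr hex evuo ufdbn hlle
Hunk 7: at line 5 remove [cqvr,hex,evuo] add [zxaa] -> 9 lines: bwz ajdx gaa tgtrn puu dif zxaa ufdbn hlle
Final line count: 9

Answer: 9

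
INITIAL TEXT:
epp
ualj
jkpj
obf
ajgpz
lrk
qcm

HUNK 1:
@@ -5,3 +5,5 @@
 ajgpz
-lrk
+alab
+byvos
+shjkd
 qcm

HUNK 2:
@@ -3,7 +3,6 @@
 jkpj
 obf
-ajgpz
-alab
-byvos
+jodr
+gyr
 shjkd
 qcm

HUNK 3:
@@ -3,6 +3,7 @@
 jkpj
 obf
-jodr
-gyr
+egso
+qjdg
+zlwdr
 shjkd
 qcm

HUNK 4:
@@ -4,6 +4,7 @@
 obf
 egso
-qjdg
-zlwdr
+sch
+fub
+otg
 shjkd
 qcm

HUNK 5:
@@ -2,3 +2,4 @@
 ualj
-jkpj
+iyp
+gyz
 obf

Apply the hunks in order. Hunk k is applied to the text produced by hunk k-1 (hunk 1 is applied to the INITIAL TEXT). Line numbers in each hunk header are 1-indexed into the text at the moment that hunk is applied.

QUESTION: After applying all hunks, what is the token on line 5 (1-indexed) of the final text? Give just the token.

Answer: obf

Derivation:
Hunk 1: at line 5 remove [lrk] add [alab,byvos,shjkd] -> 9 lines: epp ualj jkpj obf ajgpz alab byvos shjkd qcm
Hunk 2: at line 3 remove [ajgpz,alab,byvos] add [jodr,gyr] -> 8 lines: epp ualj jkpj obf jodr gyr shjkd qcm
Hunk 3: at line 3 remove [jodr,gyr] add [egso,qjdg,zlwdr] -> 9 lines: epp ualj jkpj obf egso qjdg zlwdr shjkd qcm
Hunk 4: at line 4 remove [qjdg,zlwdr] add [sch,fub,otg] -> 10 lines: epp ualj jkpj obf egso sch fub otg shjkd qcm
Hunk 5: at line 2 remove [jkpj] add [iyp,gyz] -> 11 lines: epp ualj iyp gyz obf egso sch fub otg shjkd qcm
Final line 5: obf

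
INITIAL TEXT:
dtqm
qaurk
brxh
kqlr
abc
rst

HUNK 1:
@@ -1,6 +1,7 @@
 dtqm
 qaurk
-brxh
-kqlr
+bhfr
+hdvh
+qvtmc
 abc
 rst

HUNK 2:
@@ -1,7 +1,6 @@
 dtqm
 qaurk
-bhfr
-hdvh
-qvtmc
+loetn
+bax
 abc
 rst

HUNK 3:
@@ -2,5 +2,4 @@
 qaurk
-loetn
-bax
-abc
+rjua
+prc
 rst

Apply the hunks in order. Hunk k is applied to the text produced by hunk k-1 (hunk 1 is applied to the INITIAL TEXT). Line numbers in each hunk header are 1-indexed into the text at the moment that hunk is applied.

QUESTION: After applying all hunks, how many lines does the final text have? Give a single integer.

Hunk 1: at line 1 remove [brxh,kqlr] add [bhfr,hdvh,qvtmc] -> 7 lines: dtqm qaurk bhfr hdvh qvtmc abc rst
Hunk 2: at line 1 remove [bhfr,hdvh,qvtmc] add [loetn,bax] -> 6 lines: dtqm qaurk loetn bax abc rst
Hunk 3: at line 2 remove [loetn,bax,abc] add [rjua,prc] -> 5 lines: dtqm qaurk rjua prc rst
Final line count: 5

Answer: 5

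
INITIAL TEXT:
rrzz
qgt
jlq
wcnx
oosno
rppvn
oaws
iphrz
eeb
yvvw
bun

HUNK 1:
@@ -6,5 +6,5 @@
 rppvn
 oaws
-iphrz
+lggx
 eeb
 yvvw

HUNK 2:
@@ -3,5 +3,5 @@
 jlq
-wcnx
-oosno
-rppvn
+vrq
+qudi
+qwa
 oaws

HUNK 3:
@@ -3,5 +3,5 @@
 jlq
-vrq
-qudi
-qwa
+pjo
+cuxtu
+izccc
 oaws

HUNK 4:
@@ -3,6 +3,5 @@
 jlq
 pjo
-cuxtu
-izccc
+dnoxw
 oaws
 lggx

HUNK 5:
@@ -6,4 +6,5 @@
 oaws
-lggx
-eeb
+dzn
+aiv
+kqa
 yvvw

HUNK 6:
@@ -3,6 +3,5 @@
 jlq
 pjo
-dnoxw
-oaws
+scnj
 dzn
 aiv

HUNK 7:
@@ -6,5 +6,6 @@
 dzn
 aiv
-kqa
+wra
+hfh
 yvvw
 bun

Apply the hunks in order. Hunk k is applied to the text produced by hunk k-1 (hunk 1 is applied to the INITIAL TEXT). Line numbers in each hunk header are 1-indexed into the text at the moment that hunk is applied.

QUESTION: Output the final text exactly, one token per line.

Answer: rrzz
qgt
jlq
pjo
scnj
dzn
aiv
wra
hfh
yvvw
bun

Derivation:
Hunk 1: at line 6 remove [iphrz] add [lggx] -> 11 lines: rrzz qgt jlq wcnx oosno rppvn oaws lggx eeb yvvw bun
Hunk 2: at line 3 remove [wcnx,oosno,rppvn] add [vrq,qudi,qwa] -> 11 lines: rrzz qgt jlq vrq qudi qwa oaws lggx eeb yvvw bun
Hunk 3: at line 3 remove [vrq,qudi,qwa] add [pjo,cuxtu,izccc] -> 11 lines: rrzz qgt jlq pjo cuxtu izccc oaws lggx eeb yvvw bun
Hunk 4: at line 3 remove [cuxtu,izccc] add [dnoxw] -> 10 lines: rrzz qgt jlq pjo dnoxw oaws lggx eeb yvvw bun
Hunk 5: at line 6 remove [lggx,eeb] add [dzn,aiv,kqa] -> 11 lines: rrzz qgt jlq pjo dnoxw oaws dzn aiv kqa yvvw bun
Hunk 6: at line 3 remove [dnoxw,oaws] add [scnj] -> 10 lines: rrzz qgt jlq pjo scnj dzn aiv kqa yvvw bun
Hunk 7: at line 6 remove [kqa] add [wra,hfh] -> 11 lines: rrzz qgt jlq pjo scnj dzn aiv wra hfh yvvw bun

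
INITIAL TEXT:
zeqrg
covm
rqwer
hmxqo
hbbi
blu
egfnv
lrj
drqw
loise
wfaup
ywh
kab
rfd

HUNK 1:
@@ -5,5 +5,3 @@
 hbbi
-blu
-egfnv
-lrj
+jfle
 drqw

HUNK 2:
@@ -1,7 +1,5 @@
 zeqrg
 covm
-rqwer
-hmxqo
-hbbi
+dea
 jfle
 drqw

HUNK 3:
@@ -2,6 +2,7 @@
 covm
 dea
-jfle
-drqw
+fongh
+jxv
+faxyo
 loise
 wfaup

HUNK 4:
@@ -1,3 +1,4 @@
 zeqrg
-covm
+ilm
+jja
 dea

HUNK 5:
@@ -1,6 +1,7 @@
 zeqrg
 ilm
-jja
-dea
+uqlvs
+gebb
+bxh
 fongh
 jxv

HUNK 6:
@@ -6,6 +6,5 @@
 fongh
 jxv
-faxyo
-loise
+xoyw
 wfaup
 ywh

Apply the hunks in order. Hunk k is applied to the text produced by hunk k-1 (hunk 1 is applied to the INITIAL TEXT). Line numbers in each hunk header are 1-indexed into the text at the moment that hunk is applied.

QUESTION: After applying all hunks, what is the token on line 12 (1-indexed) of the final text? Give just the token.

Answer: rfd

Derivation:
Hunk 1: at line 5 remove [blu,egfnv,lrj] add [jfle] -> 12 lines: zeqrg covm rqwer hmxqo hbbi jfle drqw loise wfaup ywh kab rfd
Hunk 2: at line 1 remove [rqwer,hmxqo,hbbi] add [dea] -> 10 lines: zeqrg covm dea jfle drqw loise wfaup ywh kab rfd
Hunk 3: at line 2 remove [jfle,drqw] add [fongh,jxv,faxyo] -> 11 lines: zeqrg covm dea fongh jxv faxyo loise wfaup ywh kab rfd
Hunk 4: at line 1 remove [covm] add [ilm,jja] -> 12 lines: zeqrg ilm jja dea fongh jxv faxyo loise wfaup ywh kab rfd
Hunk 5: at line 1 remove [jja,dea] add [uqlvs,gebb,bxh] -> 13 lines: zeqrg ilm uqlvs gebb bxh fongh jxv faxyo loise wfaup ywh kab rfd
Hunk 6: at line 6 remove [faxyo,loise] add [xoyw] -> 12 lines: zeqrg ilm uqlvs gebb bxh fongh jxv xoyw wfaup ywh kab rfd
Final line 12: rfd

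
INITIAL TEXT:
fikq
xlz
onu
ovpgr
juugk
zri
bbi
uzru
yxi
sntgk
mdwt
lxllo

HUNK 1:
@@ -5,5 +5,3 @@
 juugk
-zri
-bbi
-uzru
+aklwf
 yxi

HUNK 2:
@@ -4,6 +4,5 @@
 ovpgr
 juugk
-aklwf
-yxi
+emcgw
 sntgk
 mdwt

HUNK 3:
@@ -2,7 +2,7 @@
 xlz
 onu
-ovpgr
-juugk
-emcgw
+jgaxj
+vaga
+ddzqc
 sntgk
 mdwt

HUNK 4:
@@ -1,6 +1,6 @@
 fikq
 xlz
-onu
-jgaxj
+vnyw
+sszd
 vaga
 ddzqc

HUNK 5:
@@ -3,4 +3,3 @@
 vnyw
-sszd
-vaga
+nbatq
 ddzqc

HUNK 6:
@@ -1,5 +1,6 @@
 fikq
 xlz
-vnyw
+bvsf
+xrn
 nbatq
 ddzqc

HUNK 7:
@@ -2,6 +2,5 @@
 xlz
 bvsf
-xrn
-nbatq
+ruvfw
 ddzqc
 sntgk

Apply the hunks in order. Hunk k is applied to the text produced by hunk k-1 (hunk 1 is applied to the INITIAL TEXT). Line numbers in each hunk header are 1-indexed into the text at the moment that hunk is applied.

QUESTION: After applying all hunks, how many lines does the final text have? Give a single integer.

Hunk 1: at line 5 remove [zri,bbi,uzru] add [aklwf] -> 10 lines: fikq xlz onu ovpgr juugk aklwf yxi sntgk mdwt lxllo
Hunk 2: at line 4 remove [aklwf,yxi] add [emcgw] -> 9 lines: fikq xlz onu ovpgr juugk emcgw sntgk mdwt lxllo
Hunk 3: at line 2 remove [ovpgr,juugk,emcgw] add [jgaxj,vaga,ddzqc] -> 9 lines: fikq xlz onu jgaxj vaga ddzqc sntgk mdwt lxllo
Hunk 4: at line 1 remove [onu,jgaxj] add [vnyw,sszd] -> 9 lines: fikq xlz vnyw sszd vaga ddzqc sntgk mdwt lxllo
Hunk 5: at line 3 remove [sszd,vaga] add [nbatq] -> 8 lines: fikq xlz vnyw nbatq ddzqc sntgk mdwt lxllo
Hunk 6: at line 1 remove [vnyw] add [bvsf,xrn] -> 9 lines: fikq xlz bvsf xrn nbatq ddzqc sntgk mdwt lxllo
Hunk 7: at line 2 remove [xrn,nbatq] add [ruvfw] -> 8 lines: fikq xlz bvsf ruvfw ddzqc sntgk mdwt lxllo
Final line count: 8

Answer: 8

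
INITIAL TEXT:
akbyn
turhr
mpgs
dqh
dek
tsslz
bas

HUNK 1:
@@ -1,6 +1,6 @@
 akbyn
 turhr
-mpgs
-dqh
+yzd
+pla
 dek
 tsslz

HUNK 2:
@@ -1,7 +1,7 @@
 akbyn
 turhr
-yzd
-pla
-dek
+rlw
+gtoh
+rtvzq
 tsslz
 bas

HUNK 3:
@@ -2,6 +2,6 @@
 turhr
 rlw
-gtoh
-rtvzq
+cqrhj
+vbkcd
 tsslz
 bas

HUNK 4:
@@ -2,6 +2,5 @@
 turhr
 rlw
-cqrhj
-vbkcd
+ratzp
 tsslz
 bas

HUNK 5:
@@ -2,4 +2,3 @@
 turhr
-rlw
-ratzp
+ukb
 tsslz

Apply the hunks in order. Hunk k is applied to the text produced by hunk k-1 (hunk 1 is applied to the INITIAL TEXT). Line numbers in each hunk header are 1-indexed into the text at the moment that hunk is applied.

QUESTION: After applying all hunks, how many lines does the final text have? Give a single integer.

Hunk 1: at line 1 remove [mpgs,dqh] add [yzd,pla] -> 7 lines: akbyn turhr yzd pla dek tsslz bas
Hunk 2: at line 1 remove [yzd,pla,dek] add [rlw,gtoh,rtvzq] -> 7 lines: akbyn turhr rlw gtoh rtvzq tsslz bas
Hunk 3: at line 2 remove [gtoh,rtvzq] add [cqrhj,vbkcd] -> 7 lines: akbyn turhr rlw cqrhj vbkcd tsslz bas
Hunk 4: at line 2 remove [cqrhj,vbkcd] add [ratzp] -> 6 lines: akbyn turhr rlw ratzp tsslz bas
Hunk 5: at line 2 remove [rlw,ratzp] add [ukb] -> 5 lines: akbyn turhr ukb tsslz bas
Final line count: 5

Answer: 5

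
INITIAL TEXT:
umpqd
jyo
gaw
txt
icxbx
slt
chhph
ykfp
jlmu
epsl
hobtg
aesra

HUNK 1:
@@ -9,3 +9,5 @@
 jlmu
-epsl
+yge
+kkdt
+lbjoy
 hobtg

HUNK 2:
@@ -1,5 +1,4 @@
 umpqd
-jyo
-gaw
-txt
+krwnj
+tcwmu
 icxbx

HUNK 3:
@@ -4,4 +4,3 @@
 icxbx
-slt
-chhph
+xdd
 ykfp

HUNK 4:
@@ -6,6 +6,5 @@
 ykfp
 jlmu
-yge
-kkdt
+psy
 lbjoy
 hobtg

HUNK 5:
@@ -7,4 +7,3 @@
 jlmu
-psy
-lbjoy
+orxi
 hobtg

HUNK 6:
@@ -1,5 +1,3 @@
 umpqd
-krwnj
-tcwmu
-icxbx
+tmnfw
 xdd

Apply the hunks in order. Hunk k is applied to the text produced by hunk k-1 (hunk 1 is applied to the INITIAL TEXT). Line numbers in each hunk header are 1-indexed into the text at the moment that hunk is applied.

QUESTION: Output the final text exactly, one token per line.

Answer: umpqd
tmnfw
xdd
ykfp
jlmu
orxi
hobtg
aesra

Derivation:
Hunk 1: at line 9 remove [epsl] add [yge,kkdt,lbjoy] -> 14 lines: umpqd jyo gaw txt icxbx slt chhph ykfp jlmu yge kkdt lbjoy hobtg aesra
Hunk 2: at line 1 remove [jyo,gaw,txt] add [krwnj,tcwmu] -> 13 lines: umpqd krwnj tcwmu icxbx slt chhph ykfp jlmu yge kkdt lbjoy hobtg aesra
Hunk 3: at line 4 remove [slt,chhph] add [xdd] -> 12 lines: umpqd krwnj tcwmu icxbx xdd ykfp jlmu yge kkdt lbjoy hobtg aesra
Hunk 4: at line 6 remove [yge,kkdt] add [psy] -> 11 lines: umpqd krwnj tcwmu icxbx xdd ykfp jlmu psy lbjoy hobtg aesra
Hunk 5: at line 7 remove [psy,lbjoy] add [orxi] -> 10 lines: umpqd krwnj tcwmu icxbx xdd ykfp jlmu orxi hobtg aesra
Hunk 6: at line 1 remove [krwnj,tcwmu,icxbx] add [tmnfw] -> 8 lines: umpqd tmnfw xdd ykfp jlmu orxi hobtg aesra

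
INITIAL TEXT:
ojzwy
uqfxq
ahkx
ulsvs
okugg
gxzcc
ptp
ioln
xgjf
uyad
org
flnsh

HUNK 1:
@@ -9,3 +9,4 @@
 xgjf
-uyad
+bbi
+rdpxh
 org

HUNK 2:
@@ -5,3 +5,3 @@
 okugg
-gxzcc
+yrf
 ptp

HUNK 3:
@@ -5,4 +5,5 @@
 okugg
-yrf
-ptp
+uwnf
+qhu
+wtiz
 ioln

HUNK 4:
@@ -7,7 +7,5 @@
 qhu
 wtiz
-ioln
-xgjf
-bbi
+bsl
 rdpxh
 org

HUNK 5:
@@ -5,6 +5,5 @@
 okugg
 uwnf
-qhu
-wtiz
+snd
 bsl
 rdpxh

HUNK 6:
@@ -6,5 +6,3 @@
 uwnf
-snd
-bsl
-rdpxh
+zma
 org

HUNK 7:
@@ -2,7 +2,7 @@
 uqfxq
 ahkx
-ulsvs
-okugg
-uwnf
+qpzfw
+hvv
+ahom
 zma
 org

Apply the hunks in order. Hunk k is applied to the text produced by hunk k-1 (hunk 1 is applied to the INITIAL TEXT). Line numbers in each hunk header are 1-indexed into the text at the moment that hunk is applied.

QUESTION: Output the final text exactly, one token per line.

Hunk 1: at line 9 remove [uyad] add [bbi,rdpxh] -> 13 lines: ojzwy uqfxq ahkx ulsvs okugg gxzcc ptp ioln xgjf bbi rdpxh org flnsh
Hunk 2: at line 5 remove [gxzcc] add [yrf] -> 13 lines: ojzwy uqfxq ahkx ulsvs okugg yrf ptp ioln xgjf bbi rdpxh org flnsh
Hunk 3: at line 5 remove [yrf,ptp] add [uwnf,qhu,wtiz] -> 14 lines: ojzwy uqfxq ahkx ulsvs okugg uwnf qhu wtiz ioln xgjf bbi rdpxh org flnsh
Hunk 4: at line 7 remove [ioln,xgjf,bbi] add [bsl] -> 12 lines: ojzwy uqfxq ahkx ulsvs okugg uwnf qhu wtiz bsl rdpxh org flnsh
Hunk 5: at line 5 remove [qhu,wtiz] add [snd] -> 11 lines: ojzwy uqfxq ahkx ulsvs okugg uwnf snd bsl rdpxh org flnsh
Hunk 6: at line 6 remove [snd,bsl,rdpxh] add [zma] -> 9 lines: ojzwy uqfxq ahkx ulsvs okugg uwnf zma org flnsh
Hunk 7: at line 2 remove [ulsvs,okugg,uwnf] add [qpzfw,hvv,ahom] -> 9 lines: ojzwy uqfxq ahkx qpzfw hvv ahom zma org flnsh

Answer: ojzwy
uqfxq
ahkx
qpzfw
hvv
ahom
zma
org
flnsh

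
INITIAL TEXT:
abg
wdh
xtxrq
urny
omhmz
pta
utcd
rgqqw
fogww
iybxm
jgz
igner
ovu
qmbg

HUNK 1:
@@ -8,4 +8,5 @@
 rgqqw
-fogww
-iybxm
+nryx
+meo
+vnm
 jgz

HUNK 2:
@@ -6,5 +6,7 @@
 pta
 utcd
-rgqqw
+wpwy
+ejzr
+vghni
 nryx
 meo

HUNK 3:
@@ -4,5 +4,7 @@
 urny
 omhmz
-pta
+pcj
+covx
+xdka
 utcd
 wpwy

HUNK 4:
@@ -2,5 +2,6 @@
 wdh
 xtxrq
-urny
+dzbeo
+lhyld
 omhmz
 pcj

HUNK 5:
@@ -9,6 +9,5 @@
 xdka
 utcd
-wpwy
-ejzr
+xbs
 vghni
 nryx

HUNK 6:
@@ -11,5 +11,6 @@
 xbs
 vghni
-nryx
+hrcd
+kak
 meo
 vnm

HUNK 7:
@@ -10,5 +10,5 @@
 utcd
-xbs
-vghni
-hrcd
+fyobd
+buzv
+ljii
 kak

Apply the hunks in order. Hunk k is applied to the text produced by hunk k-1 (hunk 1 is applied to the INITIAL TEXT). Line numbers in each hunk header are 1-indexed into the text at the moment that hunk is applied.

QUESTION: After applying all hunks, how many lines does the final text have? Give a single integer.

Hunk 1: at line 8 remove [fogww,iybxm] add [nryx,meo,vnm] -> 15 lines: abg wdh xtxrq urny omhmz pta utcd rgqqw nryx meo vnm jgz igner ovu qmbg
Hunk 2: at line 6 remove [rgqqw] add [wpwy,ejzr,vghni] -> 17 lines: abg wdh xtxrq urny omhmz pta utcd wpwy ejzr vghni nryx meo vnm jgz igner ovu qmbg
Hunk 3: at line 4 remove [pta] add [pcj,covx,xdka] -> 19 lines: abg wdh xtxrq urny omhmz pcj covx xdka utcd wpwy ejzr vghni nryx meo vnm jgz igner ovu qmbg
Hunk 4: at line 2 remove [urny] add [dzbeo,lhyld] -> 20 lines: abg wdh xtxrq dzbeo lhyld omhmz pcj covx xdka utcd wpwy ejzr vghni nryx meo vnm jgz igner ovu qmbg
Hunk 5: at line 9 remove [wpwy,ejzr] add [xbs] -> 19 lines: abg wdh xtxrq dzbeo lhyld omhmz pcj covx xdka utcd xbs vghni nryx meo vnm jgz igner ovu qmbg
Hunk 6: at line 11 remove [nryx] add [hrcd,kak] -> 20 lines: abg wdh xtxrq dzbeo lhyld omhmz pcj covx xdka utcd xbs vghni hrcd kak meo vnm jgz igner ovu qmbg
Hunk 7: at line 10 remove [xbs,vghni,hrcd] add [fyobd,buzv,ljii] -> 20 lines: abg wdh xtxrq dzbeo lhyld omhmz pcj covx xdka utcd fyobd buzv ljii kak meo vnm jgz igner ovu qmbg
Final line count: 20

Answer: 20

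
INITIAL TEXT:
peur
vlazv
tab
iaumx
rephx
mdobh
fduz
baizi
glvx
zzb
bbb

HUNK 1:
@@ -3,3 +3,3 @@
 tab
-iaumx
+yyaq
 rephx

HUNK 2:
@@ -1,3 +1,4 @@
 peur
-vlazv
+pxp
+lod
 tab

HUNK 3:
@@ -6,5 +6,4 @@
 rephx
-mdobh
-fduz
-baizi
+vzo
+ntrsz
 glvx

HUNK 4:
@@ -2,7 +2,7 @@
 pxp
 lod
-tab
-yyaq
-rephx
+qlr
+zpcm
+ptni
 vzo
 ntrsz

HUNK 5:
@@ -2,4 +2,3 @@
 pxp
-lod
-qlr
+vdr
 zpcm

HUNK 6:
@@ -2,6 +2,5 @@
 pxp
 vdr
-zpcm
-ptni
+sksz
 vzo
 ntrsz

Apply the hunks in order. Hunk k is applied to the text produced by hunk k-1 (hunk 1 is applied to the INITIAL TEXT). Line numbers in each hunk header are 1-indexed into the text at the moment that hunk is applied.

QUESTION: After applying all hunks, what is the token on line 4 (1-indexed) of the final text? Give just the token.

Answer: sksz

Derivation:
Hunk 1: at line 3 remove [iaumx] add [yyaq] -> 11 lines: peur vlazv tab yyaq rephx mdobh fduz baizi glvx zzb bbb
Hunk 2: at line 1 remove [vlazv] add [pxp,lod] -> 12 lines: peur pxp lod tab yyaq rephx mdobh fduz baizi glvx zzb bbb
Hunk 3: at line 6 remove [mdobh,fduz,baizi] add [vzo,ntrsz] -> 11 lines: peur pxp lod tab yyaq rephx vzo ntrsz glvx zzb bbb
Hunk 4: at line 2 remove [tab,yyaq,rephx] add [qlr,zpcm,ptni] -> 11 lines: peur pxp lod qlr zpcm ptni vzo ntrsz glvx zzb bbb
Hunk 5: at line 2 remove [lod,qlr] add [vdr] -> 10 lines: peur pxp vdr zpcm ptni vzo ntrsz glvx zzb bbb
Hunk 6: at line 2 remove [zpcm,ptni] add [sksz] -> 9 lines: peur pxp vdr sksz vzo ntrsz glvx zzb bbb
Final line 4: sksz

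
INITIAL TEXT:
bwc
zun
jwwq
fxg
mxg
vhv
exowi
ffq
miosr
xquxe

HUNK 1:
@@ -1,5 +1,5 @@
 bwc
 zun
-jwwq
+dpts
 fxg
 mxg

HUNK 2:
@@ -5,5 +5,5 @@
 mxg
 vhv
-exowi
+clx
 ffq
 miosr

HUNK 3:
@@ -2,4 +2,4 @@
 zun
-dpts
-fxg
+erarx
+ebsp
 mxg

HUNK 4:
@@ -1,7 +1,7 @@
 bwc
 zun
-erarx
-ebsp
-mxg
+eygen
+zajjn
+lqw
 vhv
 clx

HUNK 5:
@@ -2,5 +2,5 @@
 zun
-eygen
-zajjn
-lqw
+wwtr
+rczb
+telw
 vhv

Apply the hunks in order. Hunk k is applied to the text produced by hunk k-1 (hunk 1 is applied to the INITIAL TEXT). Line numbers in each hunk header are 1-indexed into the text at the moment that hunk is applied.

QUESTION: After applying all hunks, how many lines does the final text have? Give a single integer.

Hunk 1: at line 1 remove [jwwq] add [dpts] -> 10 lines: bwc zun dpts fxg mxg vhv exowi ffq miosr xquxe
Hunk 2: at line 5 remove [exowi] add [clx] -> 10 lines: bwc zun dpts fxg mxg vhv clx ffq miosr xquxe
Hunk 3: at line 2 remove [dpts,fxg] add [erarx,ebsp] -> 10 lines: bwc zun erarx ebsp mxg vhv clx ffq miosr xquxe
Hunk 4: at line 1 remove [erarx,ebsp,mxg] add [eygen,zajjn,lqw] -> 10 lines: bwc zun eygen zajjn lqw vhv clx ffq miosr xquxe
Hunk 5: at line 2 remove [eygen,zajjn,lqw] add [wwtr,rczb,telw] -> 10 lines: bwc zun wwtr rczb telw vhv clx ffq miosr xquxe
Final line count: 10

Answer: 10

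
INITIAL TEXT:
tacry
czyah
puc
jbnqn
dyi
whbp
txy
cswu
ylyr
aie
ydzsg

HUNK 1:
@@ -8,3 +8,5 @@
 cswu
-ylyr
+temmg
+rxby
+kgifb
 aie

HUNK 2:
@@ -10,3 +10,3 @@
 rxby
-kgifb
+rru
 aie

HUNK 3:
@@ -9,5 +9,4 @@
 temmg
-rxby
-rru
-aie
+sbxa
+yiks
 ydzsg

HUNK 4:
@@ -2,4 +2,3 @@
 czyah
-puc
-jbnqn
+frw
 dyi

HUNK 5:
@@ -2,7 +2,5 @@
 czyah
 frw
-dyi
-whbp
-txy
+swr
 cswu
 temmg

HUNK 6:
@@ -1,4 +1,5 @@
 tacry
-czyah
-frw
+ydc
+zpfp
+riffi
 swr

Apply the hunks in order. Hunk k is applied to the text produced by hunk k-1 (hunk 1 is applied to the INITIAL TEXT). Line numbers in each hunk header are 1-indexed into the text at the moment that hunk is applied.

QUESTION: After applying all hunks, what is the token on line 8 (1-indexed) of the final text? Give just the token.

Answer: sbxa

Derivation:
Hunk 1: at line 8 remove [ylyr] add [temmg,rxby,kgifb] -> 13 lines: tacry czyah puc jbnqn dyi whbp txy cswu temmg rxby kgifb aie ydzsg
Hunk 2: at line 10 remove [kgifb] add [rru] -> 13 lines: tacry czyah puc jbnqn dyi whbp txy cswu temmg rxby rru aie ydzsg
Hunk 3: at line 9 remove [rxby,rru,aie] add [sbxa,yiks] -> 12 lines: tacry czyah puc jbnqn dyi whbp txy cswu temmg sbxa yiks ydzsg
Hunk 4: at line 2 remove [puc,jbnqn] add [frw] -> 11 lines: tacry czyah frw dyi whbp txy cswu temmg sbxa yiks ydzsg
Hunk 5: at line 2 remove [dyi,whbp,txy] add [swr] -> 9 lines: tacry czyah frw swr cswu temmg sbxa yiks ydzsg
Hunk 6: at line 1 remove [czyah,frw] add [ydc,zpfp,riffi] -> 10 lines: tacry ydc zpfp riffi swr cswu temmg sbxa yiks ydzsg
Final line 8: sbxa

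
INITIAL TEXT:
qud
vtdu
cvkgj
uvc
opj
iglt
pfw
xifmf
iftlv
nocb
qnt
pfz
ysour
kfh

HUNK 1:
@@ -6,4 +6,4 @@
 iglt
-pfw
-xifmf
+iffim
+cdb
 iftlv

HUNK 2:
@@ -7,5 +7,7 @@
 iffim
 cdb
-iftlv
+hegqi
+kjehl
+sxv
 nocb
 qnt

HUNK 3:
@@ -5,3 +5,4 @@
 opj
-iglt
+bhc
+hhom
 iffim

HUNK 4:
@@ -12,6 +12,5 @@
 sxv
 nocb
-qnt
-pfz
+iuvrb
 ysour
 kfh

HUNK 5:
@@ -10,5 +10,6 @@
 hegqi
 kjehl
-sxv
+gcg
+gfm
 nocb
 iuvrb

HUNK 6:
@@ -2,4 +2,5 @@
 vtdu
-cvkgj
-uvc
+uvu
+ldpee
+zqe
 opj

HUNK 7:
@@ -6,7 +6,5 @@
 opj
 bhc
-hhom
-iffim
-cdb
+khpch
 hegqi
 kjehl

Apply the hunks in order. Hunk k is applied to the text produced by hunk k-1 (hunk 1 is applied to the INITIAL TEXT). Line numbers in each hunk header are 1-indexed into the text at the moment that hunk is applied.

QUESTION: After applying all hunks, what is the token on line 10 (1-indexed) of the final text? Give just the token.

Answer: kjehl

Derivation:
Hunk 1: at line 6 remove [pfw,xifmf] add [iffim,cdb] -> 14 lines: qud vtdu cvkgj uvc opj iglt iffim cdb iftlv nocb qnt pfz ysour kfh
Hunk 2: at line 7 remove [iftlv] add [hegqi,kjehl,sxv] -> 16 lines: qud vtdu cvkgj uvc opj iglt iffim cdb hegqi kjehl sxv nocb qnt pfz ysour kfh
Hunk 3: at line 5 remove [iglt] add [bhc,hhom] -> 17 lines: qud vtdu cvkgj uvc opj bhc hhom iffim cdb hegqi kjehl sxv nocb qnt pfz ysour kfh
Hunk 4: at line 12 remove [qnt,pfz] add [iuvrb] -> 16 lines: qud vtdu cvkgj uvc opj bhc hhom iffim cdb hegqi kjehl sxv nocb iuvrb ysour kfh
Hunk 5: at line 10 remove [sxv] add [gcg,gfm] -> 17 lines: qud vtdu cvkgj uvc opj bhc hhom iffim cdb hegqi kjehl gcg gfm nocb iuvrb ysour kfh
Hunk 6: at line 2 remove [cvkgj,uvc] add [uvu,ldpee,zqe] -> 18 lines: qud vtdu uvu ldpee zqe opj bhc hhom iffim cdb hegqi kjehl gcg gfm nocb iuvrb ysour kfh
Hunk 7: at line 6 remove [hhom,iffim,cdb] add [khpch] -> 16 lines: qud vtdu uvu ldpee zqe opj bhc khpch hegqi kjehl gcg gfm nocb iuvrb ysour kfh
Final line 10: kjehl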